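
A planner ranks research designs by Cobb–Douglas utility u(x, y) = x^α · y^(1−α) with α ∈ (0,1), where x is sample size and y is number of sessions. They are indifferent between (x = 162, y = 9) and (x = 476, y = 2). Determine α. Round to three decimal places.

Set the two utilities equal: 162^α·9^(1−α) = 476^α·2^(1−α).
Taking logs: α·ln 162 + (1−α)·ln 9 = α·ln 476 + (1−α)·ln 2, i.e. α·-1.077822 = (1−α)·-1.504077.
Thus α·(-2.581899) = -1.504077, so α = -1.504077/-2.581899 ≈ 0.583.

α ≈ 0.583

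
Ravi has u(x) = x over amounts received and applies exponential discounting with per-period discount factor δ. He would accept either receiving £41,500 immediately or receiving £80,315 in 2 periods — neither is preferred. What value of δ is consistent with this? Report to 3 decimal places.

Indifference means u(41500) = δ^2 · u(80315), so δ^2 = u(41500)/u(80315).
With u(x) = x: δ^2 = 41500/80315 = 0.51672.
So δ = 0.51672^(1/2) ≈ 0.719.

δ ≈ 0.719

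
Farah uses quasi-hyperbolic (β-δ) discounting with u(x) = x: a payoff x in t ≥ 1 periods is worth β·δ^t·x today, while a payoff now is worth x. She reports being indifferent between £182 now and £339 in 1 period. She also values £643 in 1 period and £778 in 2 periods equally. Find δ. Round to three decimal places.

δ ≈ 0.826

Both payoffs in the second observation are in the future, so β drops out: δ^1·643 = δ^2·778 ⇒ δ = 643/778 = 0.82648.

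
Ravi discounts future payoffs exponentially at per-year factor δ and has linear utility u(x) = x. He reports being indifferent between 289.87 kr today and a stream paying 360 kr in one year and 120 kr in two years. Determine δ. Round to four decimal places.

δ ≈ 0.6600

Present value of the stream is 360·δ + 120·δ². Indifference gives 360δ + 120δ² = 289.87.
That is, 120δ² + 360δ − 289.87 = 0, a quadratic in δ.
δ = (−360 + √(360² + 4·120·289.87)) / (2·120) = (−360 + √268737.60) / 240 ≈ 0.6600.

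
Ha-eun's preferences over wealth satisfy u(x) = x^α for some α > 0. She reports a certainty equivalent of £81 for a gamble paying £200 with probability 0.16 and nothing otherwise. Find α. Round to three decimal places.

Since u(0) = 0, the lottery's EU is 0.16·200^α.
Equating: 81^α = 0.16·200^α, i.e. 0.4050^α = 0.16.
Taking logs: α·ln(81/200) = ln(0.16), so α = -1.832581 / -0.903868 ≈ 2.027.

α ≈ 2.027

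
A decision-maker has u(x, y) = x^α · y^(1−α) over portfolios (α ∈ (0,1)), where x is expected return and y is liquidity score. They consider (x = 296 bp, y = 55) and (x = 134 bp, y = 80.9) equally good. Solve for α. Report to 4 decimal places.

α ≈ 0.3275

The Cobb–Douglas utilities coincide, so 296^α·55^(1−α) = 134^α·80.9^(1−α).
Taking logs: α·ln 296 + (1−α)·ln 55 = α·ln 134 + (1−α)·ln 80.9, i.e. α·0.7925197 = (1−α)·0.3858806.
So α/(1−α) = (0.3858806)/(0.7925197) = 0.4869035, and α = 0.4869035/1.4869035 ≈ 0.3275.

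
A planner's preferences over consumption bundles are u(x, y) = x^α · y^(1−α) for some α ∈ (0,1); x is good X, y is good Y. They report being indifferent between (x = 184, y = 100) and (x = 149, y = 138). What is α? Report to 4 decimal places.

α ≈ 0.6042

Indifference: 184^α · 100^(1−α) = 149^α · 138^(1−α).
(184/149)^α = (138/100)^(1−α); take logs: α·ln(184/149) = (1−α)·ln(138/100), i.e. α·0.2109895 = (1−α)·0.3220835.
So α/(1−α) = (0.3220835)/(0.2109895) = 1.5265381, and α = 1.5265381/2.5265381 ≈ 0.6042.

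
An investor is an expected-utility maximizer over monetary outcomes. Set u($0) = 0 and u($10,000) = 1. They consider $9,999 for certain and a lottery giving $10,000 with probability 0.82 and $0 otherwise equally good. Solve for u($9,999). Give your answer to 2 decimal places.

0.82

u($9,999) equals the lottery's expected utility: 0.82·1 + 0.18·0 = 0.82.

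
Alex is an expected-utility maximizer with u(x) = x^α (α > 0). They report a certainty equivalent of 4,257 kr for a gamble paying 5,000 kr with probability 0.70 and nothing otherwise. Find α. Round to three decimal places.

α ≈ 2.217

Since u(0) = 0, the lottery's EU is 0.70·5000^α.
Setting u(4257) equal to that: 4257^α = 0.70·5000^α ⇒ (4257/5000)^α = 0.70.
Take logs: α = ln 0.70 / ln(4257/5000) ≈ 2.21712.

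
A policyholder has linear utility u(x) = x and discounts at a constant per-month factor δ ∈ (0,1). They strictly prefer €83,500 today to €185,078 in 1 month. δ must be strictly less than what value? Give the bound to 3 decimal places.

The preference means 83500 > δ·185078.
Dividing through by 185078 gives δ < 0.45116.

δ < 0.451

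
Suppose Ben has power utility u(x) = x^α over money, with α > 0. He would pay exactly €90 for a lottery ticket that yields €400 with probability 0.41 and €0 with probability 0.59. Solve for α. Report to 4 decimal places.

Since u(0) = 0, the lottery's EU is 0.41·400^α.
Setting u(90) equal to that: 90^α = 0.41·400^α ⇒ (90/400)^α = 0.41.
Take logs: α = ln 0.41 / ln(90/400) ≈ 0.597724.

α ≈ 0.5977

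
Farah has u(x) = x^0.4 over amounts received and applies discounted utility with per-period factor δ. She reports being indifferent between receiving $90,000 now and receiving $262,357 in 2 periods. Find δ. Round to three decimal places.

δ ≈ 0.807

Indifference means u(90000) = δ^2 · u(262357), so δ^2 = u(90000)/u(262357).
Since u(x) = x^0.4, δ^2 = (90000/262357)^0.4 = 0.34304^0.4 = 0.65184.
Hence δ = (0.65184)^(1/2) = 0.80737.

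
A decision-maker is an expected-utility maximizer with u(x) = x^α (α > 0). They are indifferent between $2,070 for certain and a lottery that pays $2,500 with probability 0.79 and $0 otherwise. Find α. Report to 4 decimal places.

EU(lottery) = 0.79·2500^α + 0.21·0 = 0.79·2500^α.
Setting u(2070) equal to that: 2070^α = 0.79·2500^α ⇒ (2070/2500)^α = 0.79.
Take logs: α = ln 0.79 / ln(2070/2500) ≈ 1.248912.

α ≈ 1.2489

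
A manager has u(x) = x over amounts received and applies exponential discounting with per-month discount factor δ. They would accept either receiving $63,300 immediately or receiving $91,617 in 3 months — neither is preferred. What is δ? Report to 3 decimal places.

Indifference means u(63300) = δ^3 · u(91617), so δ^3 = u(63300)/u(91617).
With u(x) = x: δ^3 = 63300/91617 = 0.69092.
So δ = 0.69092^(1/3) ≈ 0.884.

δ ≈ 0.884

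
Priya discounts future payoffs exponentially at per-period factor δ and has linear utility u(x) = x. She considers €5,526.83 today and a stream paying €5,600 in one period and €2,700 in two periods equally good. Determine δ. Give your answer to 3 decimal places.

Equating present values: 5526.83 = 5600δ + 2700δ².
That is, 2700δ² + 5600δ − 5526.83 = 0, a quadratic in δ.
By the quadratic formula (taking the positive root), δ = (−5600 + √91049764.00) / 5400 ≈ 0.730.

δ ≈ 0.730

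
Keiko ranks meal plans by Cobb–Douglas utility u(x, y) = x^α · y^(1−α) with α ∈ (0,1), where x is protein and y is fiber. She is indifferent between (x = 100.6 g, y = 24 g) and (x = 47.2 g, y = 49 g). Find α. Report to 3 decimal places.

α ≈ 0.485

Indifference: 100.6^α · 24^(1−α) = 47.2^α · 49^(1−α).
Rearrange to (100.6/47.2)^α = (49/24)^(1−α) and take logs: α·0.756758 = (1−α)·0.713766.
Thus α·(1.470524) = 0.713766, so α = 0.713766/1.470524 ≈ 0.485.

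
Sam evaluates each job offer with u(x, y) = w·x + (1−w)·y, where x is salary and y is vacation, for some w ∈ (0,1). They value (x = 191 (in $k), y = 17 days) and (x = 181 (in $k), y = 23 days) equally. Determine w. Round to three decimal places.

w = 0.375

u(191,17) = u(181,23) means w·191 + (1−w)·17 = w·181 + (1−w)·23.
Rearranging, 10·w − 6·(1−w) = 0.
So w/(1−w) = 6/10 = 0.6000, giving w = 6/(10+6) = 0.375.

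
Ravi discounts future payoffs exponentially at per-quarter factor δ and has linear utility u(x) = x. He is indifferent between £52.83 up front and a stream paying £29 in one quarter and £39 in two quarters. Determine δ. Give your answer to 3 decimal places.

δ ≈ 0.850

Present value of the stream is 29·δ + 39·δ². Indifference gives 29δ + 39δ² = 52.83.
Rearranged: 39δ² + 29δ − 52.83 = 0.
By the quadratic formula (taking the positive root), δ = (−29 + √9082.48) / 78 ≈ 0.850.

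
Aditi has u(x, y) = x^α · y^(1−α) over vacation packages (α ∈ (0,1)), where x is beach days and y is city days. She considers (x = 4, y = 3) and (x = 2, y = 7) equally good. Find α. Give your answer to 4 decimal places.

α ≈ 0.5500

Indifference: 4^α · 3^(1−α) = 2^α · 7^(1−α).
Taking logs: α·ln 4 + (1−α)·ln 3 = α·ln 2 + (1−α)·ln 7, i.e. α·0.6931472 = (1−α)·0.8472979.
Thus α·(1.5404451) = 0.8472979, so α = 0.8472979/1.5404451 ≈ 0.5500.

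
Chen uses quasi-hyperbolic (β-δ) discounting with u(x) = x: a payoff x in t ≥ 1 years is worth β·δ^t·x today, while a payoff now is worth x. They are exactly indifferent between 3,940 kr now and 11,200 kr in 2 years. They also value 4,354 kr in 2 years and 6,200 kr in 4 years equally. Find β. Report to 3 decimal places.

β ≈ 0.501

The second indifference involves only future payoffs, so β cancels: β·δ^2·4354 = β·δ^4·6200, giving δ^2 = 4354/6200 = 0.70226, so δ = 0.83801.
The first indifference: 3940 = β·δ^2·11200, so β = 3940/(δ^2·11200) = 3940/(0.70226·11200) ≈ 0.501.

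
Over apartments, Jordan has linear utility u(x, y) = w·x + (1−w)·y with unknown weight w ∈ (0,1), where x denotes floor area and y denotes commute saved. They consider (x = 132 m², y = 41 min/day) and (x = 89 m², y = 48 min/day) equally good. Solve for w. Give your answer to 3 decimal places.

Equating utilities: w·132 + (1−w)·41 = w·89 + (1−w)·48.
Collecting terms: w·43 = (1−w)·7.
Hence w = 7/(43+7) = 7/50 = 0.140.

w = 0.140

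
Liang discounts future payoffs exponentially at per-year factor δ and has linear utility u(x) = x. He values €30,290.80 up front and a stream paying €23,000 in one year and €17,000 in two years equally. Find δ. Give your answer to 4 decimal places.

The stream is worth 23000δ + 17000δ² today, so 23000δ + 17000δ² = 30290.80.
That is, 17000δ² + 23000δ − 30290.80 = 0, a quadratic in δ.
δ = (−23000 + √(23000² + 4·17000·30290.80)) / (2·17000) = (−23000 + √2588774400.00) / 34000 ≈ 0.8200.

δ ≈ 0.8200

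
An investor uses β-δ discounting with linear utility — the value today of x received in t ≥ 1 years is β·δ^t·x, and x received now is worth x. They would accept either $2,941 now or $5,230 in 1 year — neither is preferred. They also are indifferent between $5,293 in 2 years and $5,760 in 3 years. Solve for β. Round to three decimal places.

The second indifference involves only future payoffs, so β cancels: β·δ^2·5293 = β·δ^3·5760, giving δ = 5293/5760 = 0.91892.
The first indifference: 2941 = β·δ·5230, so β = 2941/(δ·5230) = 2941/(0.91892·5230) ≈ 0.612.

β ≈ 0.612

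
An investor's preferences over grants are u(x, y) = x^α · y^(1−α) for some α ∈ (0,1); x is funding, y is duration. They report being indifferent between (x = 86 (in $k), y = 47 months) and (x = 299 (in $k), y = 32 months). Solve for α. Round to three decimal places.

The Cobb–Douglas utilities coincide, so 86^α·47^(1−α) = 299^α·32^(1−α).
Rearrange to (86/299)^α = (32/47)^(1−α) and take logs: α·-1.246096 = (1−α)·-0.384412.
Thus α·(-1.630508) = -0.384412, so α = -0.384412/-1.630508 ≈ 0.236.

α ≈ 0.236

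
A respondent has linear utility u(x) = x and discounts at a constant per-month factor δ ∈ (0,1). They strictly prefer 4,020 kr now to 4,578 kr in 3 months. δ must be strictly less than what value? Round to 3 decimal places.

δ < 0.958

The preference means 4020 > δ^3·4578.
Hence δ^3 < 4020/4578 = 0.87811, and x ↦ x^(1/3) is increasing on (0,∞).
δ < 0.87811^(1/3) = 0.958.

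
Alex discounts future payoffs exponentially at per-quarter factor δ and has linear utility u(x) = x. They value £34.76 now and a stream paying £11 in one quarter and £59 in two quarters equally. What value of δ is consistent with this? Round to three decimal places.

δ ≈ 0.680

Present value of the stream is 11·δ + 59·δ². Indifference gives 11δ + 59δ² = 34.76.
Rearranged: 59δ² + 11δ − 34.76 = 0.
By the quadratic formula (taking the positive root), δ = (−11 + √8324.36) / 118 ≈ 0.680.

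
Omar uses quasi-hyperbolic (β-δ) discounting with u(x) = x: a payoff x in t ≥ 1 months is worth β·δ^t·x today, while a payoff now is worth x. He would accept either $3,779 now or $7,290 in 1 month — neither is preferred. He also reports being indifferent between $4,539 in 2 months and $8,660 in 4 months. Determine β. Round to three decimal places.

From the later pair, β·δ^2·4539 = β·δ^4·8660; dividing through, δ^2 = 4539/8660 = 0.52413, so δ = 0.72397.
Substituting δ into 3779 = β·δ·7290: β = 3779/(5277.748) ≈ 0.716.

β ≈ 0.716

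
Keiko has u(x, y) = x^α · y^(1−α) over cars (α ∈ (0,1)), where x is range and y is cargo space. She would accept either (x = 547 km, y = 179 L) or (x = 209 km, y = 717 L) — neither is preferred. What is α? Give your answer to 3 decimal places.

Indifference: 547^α · 179^(1−α) = 209^α · 717^(1−α).
(547/209)^α = (717/179)^(1−α); take logs: α·ln(547/209) = (1−α)·ln(717/179), i.e. α·0.962115 = (1−α)·1.387690.
So α/(1−α) = (1.387690)/(0.962115) = 1.442333, and α = 1.442333/2.442333 ≈ 0.591.

α ≈ 0.591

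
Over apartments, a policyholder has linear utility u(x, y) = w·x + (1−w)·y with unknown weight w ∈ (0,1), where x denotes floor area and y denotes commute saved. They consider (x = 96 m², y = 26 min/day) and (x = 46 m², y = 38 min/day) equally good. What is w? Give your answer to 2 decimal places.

u(96,26) = u(46,38) means w·96 + (1−w)·26 = w·46 + (1−w)·38.
Rearranging, 50·w − 12·(1−w) = 0.
So w/(1−w) = 12/50 = 0.2400, giving w = 12/(50+12) = 0.19.

w = 0.19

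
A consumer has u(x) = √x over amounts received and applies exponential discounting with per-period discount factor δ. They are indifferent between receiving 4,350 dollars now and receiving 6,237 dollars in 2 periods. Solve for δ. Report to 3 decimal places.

Equating discounted utilities: u(4350) = δ^2·u(6237) ⇒ δ^2 = u(4350)/u(6237).
Since u(x) = √x, δ^2 = √(4350/6237) = 0.83514.
Hence δ = (0.83514)^(1/2) = 0.91386.

δ ≈ 0.914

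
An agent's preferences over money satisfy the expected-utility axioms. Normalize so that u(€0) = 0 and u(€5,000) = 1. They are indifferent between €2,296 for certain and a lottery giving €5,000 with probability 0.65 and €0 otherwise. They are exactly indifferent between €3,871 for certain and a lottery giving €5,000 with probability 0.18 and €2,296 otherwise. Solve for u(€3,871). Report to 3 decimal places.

0.713

From the first indifference, u(€2,296) = 0.65·u(€5,000) + 0.35·u(€0) = 0.65·1 + 0.35·0 = 0.65.
Chaining: u(€3,871) = 0.18·1.00 + 0.82·0.65 = 0.7130.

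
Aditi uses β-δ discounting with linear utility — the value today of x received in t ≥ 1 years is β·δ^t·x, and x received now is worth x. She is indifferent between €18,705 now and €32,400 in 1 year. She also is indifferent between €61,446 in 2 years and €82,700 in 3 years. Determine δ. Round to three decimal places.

δ ≈ 0.743

From the later pair, β·δ^2·61446 = β·δ^3·82700; dividing through, δ = 61446/82700 = 0.74300.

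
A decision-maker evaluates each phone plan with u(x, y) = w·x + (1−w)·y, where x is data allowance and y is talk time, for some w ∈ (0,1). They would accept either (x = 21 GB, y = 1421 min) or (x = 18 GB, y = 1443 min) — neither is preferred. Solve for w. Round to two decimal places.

w = 0.88

u(21,1421) = u(18,1443) means w·21 + (1−w)·1421 = w·18 + (1−w)·1443.
Collecting terms: w·3 = (1−w)·22.
Hence w = 22/(3+22) = 22/25 = 0.88.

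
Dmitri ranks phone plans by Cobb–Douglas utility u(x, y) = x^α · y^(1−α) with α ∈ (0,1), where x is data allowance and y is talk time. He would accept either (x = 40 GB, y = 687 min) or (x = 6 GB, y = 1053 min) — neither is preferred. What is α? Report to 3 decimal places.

Set the two utilities equal: 40^α·687^(1−α) = 6^α·1053^(1−α).
Rearrange to (40/6)^α = (1053/687)^(1−α) and take logs: α·1.897120 = (1−α)·0.427064.
So α/(1−α) = (0.427064)/(1.897120) = 0.225112, and α = 0.225112/1.225112 ≈ 0.184.

α ≈ 0.184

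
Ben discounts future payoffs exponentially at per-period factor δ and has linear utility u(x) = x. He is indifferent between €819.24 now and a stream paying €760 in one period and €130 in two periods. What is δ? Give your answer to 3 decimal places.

Equating present values: 819.24 = 760δ + 130δ².
Rearranged: 130δ² + 760δ − 819.24 = 0.
δ = (−760 + √(760² + 4·130·819.24)) / (2·130) = (−760 + √1003604.80) / 260 ≈ 0.930.

δ ≈ 0.930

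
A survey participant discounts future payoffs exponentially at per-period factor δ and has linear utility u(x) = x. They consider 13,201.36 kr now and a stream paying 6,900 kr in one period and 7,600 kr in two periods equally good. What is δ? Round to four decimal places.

Equating present values: 13201.36 = 6900δ + 7600δ².
That is, 7600δ² + 6900δ − 13201.36 = 0, a quadratic in δ.
By the quadratic formula (taking the positive root), δ = (−6900 + √448931344.00) / 15200 ≈ 0.9400.

δ ≈ 0.9400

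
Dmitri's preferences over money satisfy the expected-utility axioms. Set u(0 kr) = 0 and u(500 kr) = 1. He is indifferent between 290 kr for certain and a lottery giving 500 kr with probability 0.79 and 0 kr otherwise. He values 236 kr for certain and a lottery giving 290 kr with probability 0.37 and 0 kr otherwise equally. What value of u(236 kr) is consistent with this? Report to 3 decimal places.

0.292

The first gamble pins u(290 kr): it must equal 0.79·1 + 0.21·0 = 0.79.
The second indifference gives u(236 kr) = 0.37·u(290 kr) + 0.63·u(0 kr) = 0.37·0.79 + 0.63·0.00 = 0.2923.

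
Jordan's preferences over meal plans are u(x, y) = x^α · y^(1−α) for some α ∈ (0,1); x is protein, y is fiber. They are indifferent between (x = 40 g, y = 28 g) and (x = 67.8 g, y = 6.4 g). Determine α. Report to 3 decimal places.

α ≈ 0.737

The Cobb–Douglas utilities coincide, so 40^α·28^(1−α) = 67.8^α·6.4^(1−α).
Taking logs: α·ln 40 + (1−α)·ln 28 = α·ln 67.8 + (1−α)·ln 6.4, i.e. α·-0.527683 = (1−α)·-1.475907.
With A = -0.527683 and B = -1.475907: α·A = (1−α)·B, so α = B/(A+B) = -1.475907/-2.003590 ≈ 0.737.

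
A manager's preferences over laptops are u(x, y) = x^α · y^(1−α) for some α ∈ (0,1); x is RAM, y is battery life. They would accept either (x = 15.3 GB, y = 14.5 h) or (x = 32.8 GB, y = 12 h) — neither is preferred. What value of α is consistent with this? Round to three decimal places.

α ≈ 0.199

Indifference: 15.3^α · 14.5^(1−α) = 32.8^α · 12^(1−α).
Rearrange to (15.3/32.8)^α = (12/14.5)^(1−α) and take logs: α·-0.762576 = (1−α)·-0.189242.
Thus α·(-0.951818) = -0.189242, so α = -0.189242/-0.951818 ≈ 0.199.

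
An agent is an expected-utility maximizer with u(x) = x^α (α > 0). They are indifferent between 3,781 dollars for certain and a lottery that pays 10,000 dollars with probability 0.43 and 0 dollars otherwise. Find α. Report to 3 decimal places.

α ≈ 0.868

EU(lottery) = 0.43·10000^α + 0.57·0 = 0.43·10000^α.
Equating: 3781^α = 0.43·10000^α, i.e. 0.3781^α = 0.43.
Take logs: α = ln 0.43 / ln(3781/10000) ≈ 0.86775.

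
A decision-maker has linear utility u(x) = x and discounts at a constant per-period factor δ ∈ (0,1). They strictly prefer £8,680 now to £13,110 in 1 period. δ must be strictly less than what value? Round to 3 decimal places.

The preference means 8680 > δ·13110.
So δ < 8680/13110 = 0.66209.

δ < 0.662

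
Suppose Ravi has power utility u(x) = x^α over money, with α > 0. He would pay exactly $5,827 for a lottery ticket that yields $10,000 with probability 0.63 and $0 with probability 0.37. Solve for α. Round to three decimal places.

Since u(0) = 0, the lottery's EU is 0.63·10000^α.
Indifference: 5827^α = 0.63·10000^α, so (5827/10000)^α = 0.63.
Take logs: α = ln 0.63 / ln(5827/10000) ≈ 0.85549.

α ≈ 0.855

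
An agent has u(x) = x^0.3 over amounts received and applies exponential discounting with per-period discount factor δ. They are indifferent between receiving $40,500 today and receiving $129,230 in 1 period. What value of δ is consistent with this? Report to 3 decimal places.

Indifference means u(40500) = δ · u(129230), so δ = u(40500)/u(129230).
With u(x) = x^0.3: δ = 40500^0.3/129230^0.3 = (40500/129230)^0.3 = 0.70604.

δ ≈ 0.706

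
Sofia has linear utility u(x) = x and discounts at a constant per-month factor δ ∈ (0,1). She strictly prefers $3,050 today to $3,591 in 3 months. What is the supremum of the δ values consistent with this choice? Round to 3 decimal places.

The preference means 3050 > δ^3·3591.
Dividing by 3591: δ^3 < 0.84935. Both sides are positive, so the cube root keeps the direction.
δ < 0.84935^(1/3) = 0.947.

δ < 0.947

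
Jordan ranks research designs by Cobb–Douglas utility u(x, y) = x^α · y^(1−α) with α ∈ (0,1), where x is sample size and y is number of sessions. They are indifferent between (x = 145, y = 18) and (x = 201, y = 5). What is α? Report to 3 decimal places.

α ≈ 0.797

The Cobb–Douglas utilities coincide, so 145^α·18^(1−α) = 201^α·5^(1−α).
Taking logs: α·ln 145 + (1−α)·ln 18 = α·ln 201 + (1−α)·ln 5, i.e. α·-0.326571 = (1−α)·-1.280934.
With A = -0.326571 and B = -1.280934: α·A = (1−α)·B, so α = B/(A+B) = -1.280934/-1.607505 ≈ 0.797.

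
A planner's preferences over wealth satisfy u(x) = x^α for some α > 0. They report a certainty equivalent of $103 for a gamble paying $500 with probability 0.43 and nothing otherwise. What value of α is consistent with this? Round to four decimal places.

Since u(0) = 0, the lottery's EU is 0.43·500^α.
Indifference: 103^α = 0.43·500^α, so (103/500)^α = 0.43.
Take logs: α = ln 0.43 / ln(103/500) ≈ 0.534199.

α ≈ 0.5342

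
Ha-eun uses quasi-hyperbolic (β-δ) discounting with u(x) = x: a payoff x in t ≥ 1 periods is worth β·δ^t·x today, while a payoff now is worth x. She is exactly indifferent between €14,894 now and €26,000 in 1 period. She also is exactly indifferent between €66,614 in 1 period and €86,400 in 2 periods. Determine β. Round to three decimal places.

From the later pair, β·δ^1·66614 = β·δ^2·86400; dividing through, δ = 66614/86400 = 0.77100.
Now use the now-vs-future pair: 14894 = β·δ·26000 gives β = 14894/(0.77100·26000) ≈ 0.743.

β ≈ 0.743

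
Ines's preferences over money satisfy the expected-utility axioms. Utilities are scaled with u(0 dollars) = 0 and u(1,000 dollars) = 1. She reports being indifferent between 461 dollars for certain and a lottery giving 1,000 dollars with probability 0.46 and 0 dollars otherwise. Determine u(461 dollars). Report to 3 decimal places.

By the standard-gamble method, u(461 dollars) is just the indifference probability on the best outcome: 0.46.

0.460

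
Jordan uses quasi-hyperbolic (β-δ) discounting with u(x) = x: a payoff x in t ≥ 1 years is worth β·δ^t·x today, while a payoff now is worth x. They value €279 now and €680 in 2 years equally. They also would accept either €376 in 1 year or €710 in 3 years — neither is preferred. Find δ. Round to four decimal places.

δ ≈ 0.7277

Both payoffs in the second observation are in the future, so β drops out: δ^1·376 = δ^3·710 ⇒ δ^2 = 376/710 = 0.52958, so δ = 0.72772.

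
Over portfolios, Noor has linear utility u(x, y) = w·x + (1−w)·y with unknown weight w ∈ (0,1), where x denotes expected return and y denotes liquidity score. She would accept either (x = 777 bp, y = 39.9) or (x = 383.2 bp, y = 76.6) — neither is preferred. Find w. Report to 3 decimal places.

w = 0.085

u(777,39.9) = u(383.2,76.6) means w·777 + (1−w)·39.9 = w·383.2 + (1−w)·76.6.
w·(777−383.2) = (1−w)·(76.6−39.9), i.e. w·393.8 = (1−w)·36.7.
So w/(1−w) = 36.7/393.8 = 0.0932, giving w = 36.7/(393.8+36.7) = 0.085.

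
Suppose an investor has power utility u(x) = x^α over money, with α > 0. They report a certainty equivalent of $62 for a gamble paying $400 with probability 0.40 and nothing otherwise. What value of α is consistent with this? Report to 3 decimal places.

α ≈ 0.491

The lottery's expected utility is 0.40·u(400) + 0.60·u(0) = 0.40·400^α (since u(0) = 0 for α > 0).
Equating: 62^α = 0.40·400^α, i.e. 0.1550^α = 0.40.
α = ln(0.40) / ln(62/400) = -0.916291/-1.864330 ≈ 0.491.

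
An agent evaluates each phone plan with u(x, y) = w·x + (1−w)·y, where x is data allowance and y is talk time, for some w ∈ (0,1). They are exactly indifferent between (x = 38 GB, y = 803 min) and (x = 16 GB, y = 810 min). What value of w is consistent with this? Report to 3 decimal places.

w = 0.241

Equating utilities: w·38 + (1−w)·803 = w·16 + (1−w)·810.
w·(38−16) = (1−w)·(810−803), i.e. w·22 = (1−w)·7.
The marginal rate of substitution is 7/22, so w = 7/(22+7) = 0.241.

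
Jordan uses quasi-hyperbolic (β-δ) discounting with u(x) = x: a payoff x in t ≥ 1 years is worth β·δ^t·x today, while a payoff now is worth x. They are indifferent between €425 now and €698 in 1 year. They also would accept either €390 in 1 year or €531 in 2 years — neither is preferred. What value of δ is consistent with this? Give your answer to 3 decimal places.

δ ≈ 0.734

From the later pair, β·δ^1·390 = β·δ^2·531; dividing through, δ = 390/531 = 0.73446.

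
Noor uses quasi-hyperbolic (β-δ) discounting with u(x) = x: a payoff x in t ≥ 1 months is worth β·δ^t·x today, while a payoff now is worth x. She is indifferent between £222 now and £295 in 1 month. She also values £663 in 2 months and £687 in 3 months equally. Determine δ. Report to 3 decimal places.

δ ≈ 0.965

Both payoffs in the second observation are in the future, so β drops out: δ^2·663 = δ^3·687 ⇒ δ = 663/687 = 0.96507.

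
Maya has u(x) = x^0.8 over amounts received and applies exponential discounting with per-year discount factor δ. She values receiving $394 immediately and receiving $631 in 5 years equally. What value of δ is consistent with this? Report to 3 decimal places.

The payoff in 5 years is discounted by δ^5, so u(394) = δ^5·u(631) and δ^5 = u(394)/u(631).
Since u(x) = x^0.8, δ^5 = (394/631)^0.8 = 0.62441^0.8 = 0.68608.
Taking the 5th root: δ = 0.68608^(1/5) ≈ 0.927.

δ ≈ 0.927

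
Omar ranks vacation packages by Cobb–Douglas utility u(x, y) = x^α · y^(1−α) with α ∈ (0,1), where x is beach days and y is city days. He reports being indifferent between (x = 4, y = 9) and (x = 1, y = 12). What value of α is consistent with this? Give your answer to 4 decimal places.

α ≈ 0.1719

The Cobb–Douglas utilities coincide, so 4^α·9^(1−α) = 1^α·12^(1−α).
Taking logs: α·ln 4 + (1−α)·ln 9 = α·ln 1 + (1−α)·ln 12, i.e. α·1.3862944 = (1−α)·0.2876821.
Thus α·(1.6739765) = 0.2876821, so α = 0.2876821/1.6739765 ≈ 0.1719.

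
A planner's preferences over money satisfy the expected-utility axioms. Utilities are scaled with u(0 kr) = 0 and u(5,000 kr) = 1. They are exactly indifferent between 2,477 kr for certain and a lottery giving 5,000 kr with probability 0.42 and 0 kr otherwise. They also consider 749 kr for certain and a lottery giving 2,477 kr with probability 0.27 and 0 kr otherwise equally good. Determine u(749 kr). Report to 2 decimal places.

From the first indifference, u(2,477 kr) = 0.42·u(5,000 kr) + 0.58·u(0 kr) = 0.42·1 + 0.58·0 = 0.42.
Chaining: u(749 kr) = 0.27·0.42 + 0.73·0.00 = 0.1134.

0.11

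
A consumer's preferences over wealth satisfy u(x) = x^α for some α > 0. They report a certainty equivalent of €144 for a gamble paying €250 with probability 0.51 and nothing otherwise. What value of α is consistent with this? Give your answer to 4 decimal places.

α ≈ 1.2206

EU(lottery) = 0.51·250^α + 0.49·0 = 0.51·250^α.
Indifference: 144^α = 0.51·250^α, so (144/250)^α = 0.51.
Taking logs: α·ln(144/250) = ln(0.51), so α = -0.6733446 / -0.5516476 ≈ 1.2206.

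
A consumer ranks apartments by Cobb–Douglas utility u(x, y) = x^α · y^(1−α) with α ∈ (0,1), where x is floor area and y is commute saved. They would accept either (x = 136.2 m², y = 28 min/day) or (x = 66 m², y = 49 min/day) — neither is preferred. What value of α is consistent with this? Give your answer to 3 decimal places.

The Cobb–Douglas utilities coincide, so 136.2^α·28^(1−α) = 66^α·49^(1−α).
Rearrange to (136.2/66)^α = (49/28)^(1−α) and take logs: α·0.724470 = (1−α)·0.559616.
Thus α·(1.284086) = 0.559616, so α = 0.559616/1.284086 ≈ 0.436.

α ≈ 0.436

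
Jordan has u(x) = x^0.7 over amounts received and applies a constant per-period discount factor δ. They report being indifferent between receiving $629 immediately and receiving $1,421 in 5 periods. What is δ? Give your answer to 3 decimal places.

The payoff in 5 periods is discounted by δ^5, so u(629) = δ^5·u(1421) and δ^5 = u(629)/u(1421).
Since u(x) = x^0.7, δ^5 = (629/1421)^0.7 = 0.44265^0.7 = 0.56525.
So δ = 0.56525^(1/5) ≈ 0.892.

δ ≈ 0.892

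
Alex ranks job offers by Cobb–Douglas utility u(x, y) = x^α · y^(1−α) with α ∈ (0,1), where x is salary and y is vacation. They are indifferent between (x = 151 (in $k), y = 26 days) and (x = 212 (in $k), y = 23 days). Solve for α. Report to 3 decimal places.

α ≈ 0.265

The Cobb–Douglas utilities coincide, so 151^α·26^(1−α) = 212^α·23^(1−α).
Rearrange to (151/212)^α = (23/26)^(1−α) and take logs: α·-0.339306 = (1−α)·-0.122602.
Thus α·(-0.461908) = -0.122602, so α = -0.122602/-0.461908 ≈ 0.265.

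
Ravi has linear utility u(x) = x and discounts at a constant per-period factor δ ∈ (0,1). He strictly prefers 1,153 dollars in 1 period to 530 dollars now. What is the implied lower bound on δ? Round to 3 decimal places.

The preference means 530 < δ·1153.
So δ > 530/1153 = 0.45967.

δ > 0.460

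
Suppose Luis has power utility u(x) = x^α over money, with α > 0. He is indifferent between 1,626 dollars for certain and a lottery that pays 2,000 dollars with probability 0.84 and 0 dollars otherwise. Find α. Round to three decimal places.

α ≈ 0.842

Since u(0) = 0, the lottery's EU is 0.84·2000^α.
Equating: 1626^α = 0.84·2000^α, i.e. 0.8130^α = 0.84.
α = ln(0.84) / ln(1626/2000) = -0.174353/-0.207024 ≈ 0.842.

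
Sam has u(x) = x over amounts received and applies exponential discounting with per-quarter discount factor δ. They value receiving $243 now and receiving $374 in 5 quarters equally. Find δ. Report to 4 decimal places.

δ ≈ 0.9174

The payoff in 5 quarters is discounted by δ^5, so u(243) = δ^5·u(374) and δ^5 = u(243)/u(374).
With u(x) = x: δ^5 = 243/374 = 0.64973.
So δ = 0.64973^(1/5) ≈ 0.9174.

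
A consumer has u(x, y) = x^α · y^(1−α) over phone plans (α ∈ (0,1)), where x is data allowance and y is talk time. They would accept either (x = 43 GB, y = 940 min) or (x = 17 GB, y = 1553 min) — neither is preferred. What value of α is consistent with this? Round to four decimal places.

The Cobb–Douglas utilities coincide, so 43^α·940^(1−α) = 17^α·1553^(1−α).
(43/17)^α = (1553/940)^(1−α); take logs: α·ln(43/17) = (1−α)·ln(1553/940), i.e. α·0.9279868 = (1−α)·0.5020639.
With A = 0.9279868 and B = 0.5020639: α·A = (1−α)·B, so α = B/(A+B) = 0.5020639/1.4300507 ≈ 0.3511.

α ≈ 0.3511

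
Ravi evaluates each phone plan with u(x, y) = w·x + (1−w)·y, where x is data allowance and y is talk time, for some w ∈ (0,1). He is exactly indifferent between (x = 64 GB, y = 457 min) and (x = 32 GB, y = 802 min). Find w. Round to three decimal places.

Indifference: w·64 + (1−w)·457 = w·32 + (1−w)·802.
w·(64−32) = (1−w)·(802−457), i.e. w·32 = (1−w)·345.
The marginal rate of substitution is 345/32, so w = 345/(32+345) = 0.915.

w = 0.915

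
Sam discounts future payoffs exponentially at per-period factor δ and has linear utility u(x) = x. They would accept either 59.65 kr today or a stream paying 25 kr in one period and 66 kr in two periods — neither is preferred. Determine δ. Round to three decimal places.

The stream is worth 25δ + 66δ² today, so 25δ + 66δ² = 59.65.
That is, 66δ² + 25δ − 59.65 = 0, a quadratic in δ.
δ = (−25 + √(25² + 4·66·59.65)) / (2·66) = (−25 + √16372.60) / 132 ≈ 0.780.

δ ≈ 0.780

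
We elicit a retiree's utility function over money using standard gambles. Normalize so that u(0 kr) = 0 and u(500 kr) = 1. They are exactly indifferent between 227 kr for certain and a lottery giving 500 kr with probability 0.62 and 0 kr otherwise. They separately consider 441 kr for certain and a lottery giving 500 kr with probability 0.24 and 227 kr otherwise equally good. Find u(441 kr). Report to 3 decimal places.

First, u(227 kr) = 0.62·u(500 kr) + 0.38·u(0 kr) = 0.62.
Chaining: u(441 kr) = 0.24·1.00 + 0.76·0.62 = 0.7112.

0.711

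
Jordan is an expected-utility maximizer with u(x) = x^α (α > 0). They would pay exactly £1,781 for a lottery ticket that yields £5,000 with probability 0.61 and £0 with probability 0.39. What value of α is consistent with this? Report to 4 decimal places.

The lottery's expected utility is 0.61·u(5000) + 0.39·u(0) = 0.61·5000^α (since u(0) = 0 for α > 0).
Setting u(1781) equal to that: 1781^α = 0.61·5000^α ⇒ (1781/5000)^α = 0.61.
α = ln(0.61) / ln(1781/5000) = -0.4942963/-1.0322629 ≈ 0.4788.

α ≈ 0.4788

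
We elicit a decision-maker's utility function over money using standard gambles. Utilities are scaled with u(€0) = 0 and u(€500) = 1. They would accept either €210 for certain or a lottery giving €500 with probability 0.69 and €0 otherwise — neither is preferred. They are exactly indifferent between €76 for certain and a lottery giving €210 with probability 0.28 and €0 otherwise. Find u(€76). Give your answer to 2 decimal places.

First, u(€210) = 0.69·u(€500) + 0.31·u(€0) = 0.69.
Then u(€76) = 0.28·u(€210) + 0.72·u(€0) = 0.28·0.69 + 0.72·0.00 = 0.1932.

0.19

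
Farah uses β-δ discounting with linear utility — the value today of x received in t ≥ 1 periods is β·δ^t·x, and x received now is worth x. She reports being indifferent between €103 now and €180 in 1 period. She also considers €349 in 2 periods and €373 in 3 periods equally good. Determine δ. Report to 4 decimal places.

δ ≈ 0.9357

From the later pair, β·δ^2·349 = β·δ^3·373; dividing through, δ = 349/373 = 0.93566.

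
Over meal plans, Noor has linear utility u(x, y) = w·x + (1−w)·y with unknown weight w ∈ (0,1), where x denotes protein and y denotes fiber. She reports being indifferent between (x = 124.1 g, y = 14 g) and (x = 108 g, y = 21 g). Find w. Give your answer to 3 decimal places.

w = 0.303

u(124.1,14) = u(108,21) means w·124.1 + (1−w)·14 = w·108 + (1−w)·21.
w·(124.1−108) = (1−w)·(21−14), i.e. w·16.1 = (1−w)·7.
Hence w = 7/(16.1+7) = 7/23.1 = 0.303.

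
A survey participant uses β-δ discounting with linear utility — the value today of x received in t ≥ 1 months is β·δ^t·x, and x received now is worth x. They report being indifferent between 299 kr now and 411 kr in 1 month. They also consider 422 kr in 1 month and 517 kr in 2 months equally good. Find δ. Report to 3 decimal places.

δ ≈ 0.816

From the later pair, β·δ^1·422 = β·δ^2·517; dividing through, δ = 422/517 = 0.81625.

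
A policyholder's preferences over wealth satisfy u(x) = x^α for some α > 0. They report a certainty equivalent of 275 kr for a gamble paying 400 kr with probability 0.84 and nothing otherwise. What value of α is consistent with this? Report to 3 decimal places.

The lottery's expected utility is 0.84·u(400) + 0.16·u(0) = 0.84·400^α (since u(0) = 0 for α > 0).
Indifference: 275^α = 0.84·400^α, so (275/400)^α = 0.84.
Take logs: α = ln 0.84 / ln(275/400) ≈ 0.46532.

α ≈ 0.465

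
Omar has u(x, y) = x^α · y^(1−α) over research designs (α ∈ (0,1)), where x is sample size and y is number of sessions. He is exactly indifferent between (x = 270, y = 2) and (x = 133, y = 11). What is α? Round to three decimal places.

α ≈ 0.707

Indifference: 270^α · 2^(1−α) = 133^α · 11^(1−α).
(270/133)^α = (11/2)^(1−α); take logs: α·ln(270/133) = (1−α)·ln(11/2), i.e. α·0.708073 = (1−α)·1.704748.
So α/(1−α) = (1.704748)/(0.708073) = 2.407588, and α = 2.407588/3.407588 ≈ 0.707.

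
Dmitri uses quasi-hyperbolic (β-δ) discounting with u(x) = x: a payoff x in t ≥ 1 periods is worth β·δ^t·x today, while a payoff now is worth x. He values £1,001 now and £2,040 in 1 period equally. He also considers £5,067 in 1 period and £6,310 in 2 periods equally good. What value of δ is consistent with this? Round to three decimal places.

From the later pair, β·δ^1·5067 = β·δ^2·6310; dividing through, δ = 5067/6310 = 0.80301.

δ ≈ 0.803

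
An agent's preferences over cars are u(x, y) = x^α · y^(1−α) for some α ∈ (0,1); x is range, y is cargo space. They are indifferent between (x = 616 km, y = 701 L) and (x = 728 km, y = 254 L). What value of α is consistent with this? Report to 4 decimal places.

α ≈ 0.8587

Set the two utilities equal: 616^α·701^(1−α) = 728^α·254^(1−α).
Rearrange to (616/728)^α = (254/701)^(1−α) and take logs: α·-0.1670541 = (1−α)·-1.0151736.
Thus α·(-1.1822277) = -1.0151736, so α = -1.0151736/-1.1822277 ≈ 0.8587.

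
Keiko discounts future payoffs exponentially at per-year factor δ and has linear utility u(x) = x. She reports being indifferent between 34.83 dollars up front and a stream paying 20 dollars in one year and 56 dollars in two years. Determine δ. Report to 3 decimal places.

Equating present values: 34.83 = 20δ + 56δ².
So 56δ² + 20δ − 34.83 = 0.
The positive root is δ = [−20 + √(20² + 4·56·34.83)] / (2·56) = (−20 + 90.564)/112 ≈ 0.630.

δ ≈ 0.630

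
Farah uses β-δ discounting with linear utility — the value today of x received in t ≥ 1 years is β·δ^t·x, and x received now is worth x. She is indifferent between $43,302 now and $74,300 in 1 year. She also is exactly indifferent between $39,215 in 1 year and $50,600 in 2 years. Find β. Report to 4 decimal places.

β ≈ 0.7520

The second indifference involves only future payoffs, so β cancels: β·δ^1·39215 = β·δ^2·50600, giving δ = 39215/50600 = 0.77500.
The first indifference: 43302 = β·δ·74300, so β = 43302/(δ·74300) = 43302/(0.77500·74300) ≈ 0.7520.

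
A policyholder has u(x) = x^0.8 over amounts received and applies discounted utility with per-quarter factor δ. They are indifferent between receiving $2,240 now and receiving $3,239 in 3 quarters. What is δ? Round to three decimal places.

Equating discounted utilities: u(2240) = δ^3·u(3239) ⇒ δ^3 = u(2240)/u(3239).
Since u(x) = x^0.8, δ^3 = (2240/3239)^0.8 = 0.69157^0.8 = 0.74451.
So δ = 0.74451^(1/3) ≈ 0.906.

δ ≈ 0.906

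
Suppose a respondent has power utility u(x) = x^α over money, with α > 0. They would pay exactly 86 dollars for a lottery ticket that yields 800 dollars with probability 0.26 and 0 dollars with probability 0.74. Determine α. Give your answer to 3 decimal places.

α ≈ 0.604

EU(lottery) = 0.26·800^α + 0.74·0 = 0.26·800^α.
Setting u(86) equal to that: 86^α = 0.26·800^α ⇒ (86/800)^α = 0.26.
α = ln(0.26) / ln(86/800) = -1.347074/-2.230264 ≈ 0.604.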